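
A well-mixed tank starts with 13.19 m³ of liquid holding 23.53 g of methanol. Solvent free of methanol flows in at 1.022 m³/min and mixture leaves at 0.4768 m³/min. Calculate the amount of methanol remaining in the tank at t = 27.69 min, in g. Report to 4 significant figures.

12.07 g

Total volume: dV/dt = Q_in − Q_out = 0.545200 m³/min, so V(t) = 13.19 + 0.545200 t and V(27.69) = 28.2866 m³.
Species balance (pure solvent in): dm/dt = −Q_out · m/V(t).
Separate: dm/m = −Q_out dt/V(t) ⇒ ln(m/m₀) = −(Q_out/(Q_in−Q_out)) ln(V/V₀).
m = m₀ (V₀/V)^(Q_out/(Q_in−Q_out)) = 23.53 × (13.19/28.2866)^(0.874541) = 12.0741 g.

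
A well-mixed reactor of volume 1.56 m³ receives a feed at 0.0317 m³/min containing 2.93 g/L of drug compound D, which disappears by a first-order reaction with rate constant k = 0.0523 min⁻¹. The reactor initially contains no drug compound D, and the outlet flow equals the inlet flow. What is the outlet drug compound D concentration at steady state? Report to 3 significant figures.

Species balance: V dC/dt = Q C_in − Q C − k V C.
Steady state (dC/dt = 0): C_ss = Q C_in/(Q + kV) = C_in/(1 + kV/Q).
C_ss = 0.0317·2.93/(0.0317 + 0.0523·1.56) = 0.092881/0.11329 = 0.81987 g/L.

0.820 g/L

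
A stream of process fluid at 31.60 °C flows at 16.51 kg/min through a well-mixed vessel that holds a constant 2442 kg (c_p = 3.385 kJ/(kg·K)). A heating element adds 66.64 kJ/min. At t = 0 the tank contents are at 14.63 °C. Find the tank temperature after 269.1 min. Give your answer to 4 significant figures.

29.85 °C

First-law balance (no shaft work): M c_p dT/dt = ṁ c_p (T_in − T) + 66.64.
Rearrange: dT/dt = (T_ss − T)/τ with τ = M/ṁ = 147.910 min and T_ss = T_in + Q̇/(ṁ c_p) = 32.7924 °C.
This is linear first-order; T(t) = T_ss + (T₀ − T_ss) e^(−t/τ).
T(269.1) = 32.7924 + (-18.1624)·e^(−269.1/147.910) = 32.7924 + (-18.1624)·0.162132 = 29.8477 °C.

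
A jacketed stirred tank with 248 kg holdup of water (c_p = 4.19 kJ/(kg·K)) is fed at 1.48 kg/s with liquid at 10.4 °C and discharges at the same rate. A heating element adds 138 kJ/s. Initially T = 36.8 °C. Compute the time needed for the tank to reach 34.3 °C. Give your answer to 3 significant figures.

First-law balance (no shaft work): M c_p dT/dt = ṁ c_p (T_in − T) + 138.
τ = M/ṁ = 167.57 s; T_ss = T_in + Q̇/(ṁ c_p) = 32.654 °C.
T(t) = T_ss + (T₀ − T_ss) e^(−t/τ). Set T = 34.3:
e^(−t/τ) = (34.3 − 32.654)/(36.8 − 32.654) = 0.39704
t = −167.57 · ln(0.39704) = 154.78 s.

155 s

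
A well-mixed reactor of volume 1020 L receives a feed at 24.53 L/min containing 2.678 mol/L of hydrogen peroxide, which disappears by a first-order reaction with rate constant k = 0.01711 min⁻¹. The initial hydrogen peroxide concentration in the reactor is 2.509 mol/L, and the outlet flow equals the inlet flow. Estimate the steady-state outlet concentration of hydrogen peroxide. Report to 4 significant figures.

1.565 mol/L

Species balance: V dC/dt = Q C_in − Q C − k V C.
Steady state (dC/dt = 0): C_ss = Q C_in/(Q + kV) = C_in/(1 + kV/Q).
C_ss = 24.53·2.678/(24.53 + 0.01711·1020) = 65.6913/41.9822 = 1.56474 mol/L.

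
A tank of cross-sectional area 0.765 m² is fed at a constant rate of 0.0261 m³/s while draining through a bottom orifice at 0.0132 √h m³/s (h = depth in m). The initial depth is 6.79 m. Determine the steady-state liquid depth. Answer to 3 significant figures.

Level balance: A dh/dt = 0.0261 − 0.0132 √h. Setting dh/dt = 0:
Q_in = 0.0132 √h_ss ⇒ √h_ss = 0.0261/0.0132 = 1.9773.
h_ss = 1.9773² = 3.9096 m. (Since h₀ = 6.79 m > h_ss, the level will fall toward this value.)

3.91 m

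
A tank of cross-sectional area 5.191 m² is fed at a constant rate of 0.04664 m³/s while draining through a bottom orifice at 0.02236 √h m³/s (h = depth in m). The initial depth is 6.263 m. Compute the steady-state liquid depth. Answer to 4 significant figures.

Level balance: A dh/dt = 0.04664 − 0.02236 √h. Setting dh/dt = 0:
Q_in = 0.02236 √h_ss ⇒ √h_ss = 0.04664/0.02236 = 2.08587.
h_ss = 2.08587² = 4.35084 m. (Since h₀ = 6.263 m > h_ss, the level will fall toward this value.)

4.351 m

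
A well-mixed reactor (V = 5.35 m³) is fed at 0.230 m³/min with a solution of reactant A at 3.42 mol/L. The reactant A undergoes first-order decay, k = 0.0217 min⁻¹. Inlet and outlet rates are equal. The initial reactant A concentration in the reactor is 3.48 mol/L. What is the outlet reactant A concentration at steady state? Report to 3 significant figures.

2.27 mol/L

Accumulation = in − out − consumed: V dC/dt = Q C_in − Q C − k V C.
At steady state: 0 = Q C_in − (Q + kV) C_ss, so C_ss = Q C_in/(Q + kV).
C_ss = 0.230·3.42/(0.230 + 0.0217·5.35) = 0.78660/0.34609 = 2.2728 mol/L.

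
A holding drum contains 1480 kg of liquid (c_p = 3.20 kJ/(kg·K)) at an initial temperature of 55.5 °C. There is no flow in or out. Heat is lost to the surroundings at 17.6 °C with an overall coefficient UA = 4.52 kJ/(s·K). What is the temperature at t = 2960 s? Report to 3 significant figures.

19.8 °C

Lumped-capacitance energy balance: M c_p dT/dt = UA(T_amb − T).
dT/dt = (T_ss − T)/τ with T_ss = T_amb = 17.600 °C, τ = M c_p/UA = 1480·3.20/4.52 = 1047.8 s.
Integrating: T(t) = T_ss + (T₀ − T_ss) e^(−t/τ).
T(2960) = 17.600 + (37.900)·0.059309 = 19.848 °C.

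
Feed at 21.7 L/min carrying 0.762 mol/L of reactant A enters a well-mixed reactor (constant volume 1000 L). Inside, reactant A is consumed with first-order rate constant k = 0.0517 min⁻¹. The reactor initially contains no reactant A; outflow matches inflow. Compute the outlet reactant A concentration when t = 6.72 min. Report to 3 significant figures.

Accumulation = in − out − consumed: V dC/dt = Q C_in − Q C − k V C.
This is linear with rate a = Q/V + k = 0.073400 min⁻¹.
C_ss = Q C_in/(Q + kV) = 0.22528 mol/L; C(t) = C_ss + (C₀ − C_ss) e^(−a t).
C(6.72) = 0.22528 + (-0.22528)·e^(−0.073400·6.72) = 0.22528 + (-0.22528)·0.61064 = 0.087714 mol/L.

0.0877 mol/L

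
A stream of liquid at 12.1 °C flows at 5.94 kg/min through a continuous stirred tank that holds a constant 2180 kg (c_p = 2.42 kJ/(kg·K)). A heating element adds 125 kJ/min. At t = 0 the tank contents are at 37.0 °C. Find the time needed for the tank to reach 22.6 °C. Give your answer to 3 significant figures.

Heat balance on the well-mixed liquid: M c_p dT/dt = ṁ c_p (T_in − T) + 125.
τ = M/ṁ = 367.00 min; T_ss = T_in + Q̇/(ṁ c_p) = 20.796 °C.
T(t) = T_ss + (T₀ − T_ss) e^(−t/τ). Set T = 22.6:
e^(−t/τ) = (22.6 − 20.796)/(37.0 − 20.796) = 0.11134
t = −367.00 · ln(0.11134) = 805.62 min.

806 min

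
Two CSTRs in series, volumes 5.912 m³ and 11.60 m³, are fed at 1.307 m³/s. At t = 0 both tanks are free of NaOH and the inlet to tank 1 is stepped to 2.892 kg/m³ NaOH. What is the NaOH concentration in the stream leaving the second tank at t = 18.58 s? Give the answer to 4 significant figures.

2.214 kg/m³

Each tank obeys Vᵢ dCᵢ/dt = Q(Cᵢ₋₁ − Cᵢ), so τᵢ = Vᵢ/Q.
τ₁ = 5.912/1.307 = 4.52334 s; τ₂ = 11.60/1.307 = 8.87529 s.
Solving the cascade with C₁(0)=C₂(0)=0 gives C₂(t) = C_in[1 − (τ₁ e^(−t/τ₁) − τ₂ e^(−t/τ₂))/(τ₁ − τ₂)].
At t = 18.58: e^(−t/τ₁) = 0.0164474, e^(−t/τ₂) = 0.123261.
C₂ = 2.892·[1 − (4.52334·0.0164474 − 8.87529·0.123261)/(-4.35195)] = 2.892·0.765720 = 2.21446 kg/m³.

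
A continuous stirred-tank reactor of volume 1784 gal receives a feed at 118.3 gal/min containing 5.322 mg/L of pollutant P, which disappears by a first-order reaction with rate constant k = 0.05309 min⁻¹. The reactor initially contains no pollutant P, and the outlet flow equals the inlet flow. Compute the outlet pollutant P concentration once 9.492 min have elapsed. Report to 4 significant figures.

Accumulation = in − out − consumed: V dC/dt = Q C_in − Q C − k V C.
This is linear with rate a = Q/V + k = 0.119402 min⁻¹.
C_ss = Q C_in/(Q + kV) = 2.95566 mg/L; C(t) = C_ss + (C₀ − C_ss) e^(−a t).
C(9.492) = 2.95566 + (-2.95566)·e^(−0.119402·9.492) = 2.95566 + (-2.95566)·0.321950 = 2.00409 mg/L.

2.004 mg/L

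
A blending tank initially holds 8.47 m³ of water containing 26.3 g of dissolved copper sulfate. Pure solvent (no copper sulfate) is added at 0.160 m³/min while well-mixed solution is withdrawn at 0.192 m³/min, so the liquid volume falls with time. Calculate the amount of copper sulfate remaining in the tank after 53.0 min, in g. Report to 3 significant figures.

6.88 g

Let m(t) be the amount of copper sulfate. Volume: V(t) = V₀ + (Q_in − Q_out) t = 8.47 − 0.032000 t; V(53.0) = 6.7740 m³.
No copper sulfate enters, so dm/dt = −Q_out · (m/V).
dm/m = −Q_out dt/(V₀ − 0.032000 t); integrating gives ln(m/m₀) = −(Q_out/(Q_in−Q_out)) ln(V/V₀).
m = m₀ (V₀/V)^(Q_out/(Q_in−Q_out)) = 26.3 × (8.47/6.7740)^(-6.0000) = 6.8822 g.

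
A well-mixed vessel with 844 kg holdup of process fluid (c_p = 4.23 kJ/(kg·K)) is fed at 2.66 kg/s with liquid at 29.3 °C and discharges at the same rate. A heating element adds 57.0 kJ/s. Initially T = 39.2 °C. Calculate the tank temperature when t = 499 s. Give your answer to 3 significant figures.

Energy balance: M c_p dT/dt = ṁ c_p (T_in − T) + 57.0.
Rearrange: dT/dt = (T_ss − T)/τ with τ = M/ṁ = 317.29 s and T_ss = T_in + Q̇/(ṁ c_p) = 34.366 °C.
Solution: T(t) = T_ss + (T₀ − T_ss) e^(−t/τ).
T(499) = 34.366 + (4.8341)·e^(−499/317.29) = 34.366 + (4.8341)·0.20749 = 35.369 °C.

35.4 °C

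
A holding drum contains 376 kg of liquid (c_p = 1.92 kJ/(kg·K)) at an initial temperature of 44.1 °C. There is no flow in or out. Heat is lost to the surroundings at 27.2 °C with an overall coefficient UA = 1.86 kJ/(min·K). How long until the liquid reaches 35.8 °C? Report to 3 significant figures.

262 min

M c_p dT/dt = −UA(T − T_amb).
τ = M c_p/UA = 388.13 min; T_ss = T_amb = 27.200 °C.
T(t) = T_ss + (T₀ − T_ss)e^(−t/τ); set T = 35.8:
t = −τ ln[(T − T_ss)/(T₀ − T_ss)] = −388.13 · ln(0.50888) = 262.20 min.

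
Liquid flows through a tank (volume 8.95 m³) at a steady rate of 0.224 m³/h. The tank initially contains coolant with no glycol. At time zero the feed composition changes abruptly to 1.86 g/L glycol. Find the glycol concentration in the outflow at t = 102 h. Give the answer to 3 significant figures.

1.72 g/L

Accumulation = in − out for the solute gives V dC/dt = Q(C_in − C).
Rewrite as dC/dt + C/τ = C_in/τ, τ = V/Q = 39.955 h.
Solution: C(t) = C_in + (C₀ − C_in) e^(−t/τ).
C(102) = 1.86 + (0 − 1.86)·e^(−102/39.955) = 1.86 + (-1.8600)·0.077860 = 1.7152 g/L.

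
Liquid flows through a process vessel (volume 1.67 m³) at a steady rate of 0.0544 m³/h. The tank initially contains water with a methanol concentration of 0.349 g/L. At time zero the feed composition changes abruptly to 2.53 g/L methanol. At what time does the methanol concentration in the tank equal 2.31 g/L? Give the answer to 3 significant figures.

70.4 h

Species balance: V dC/dt = Q(C_in − C) ⇒ τ = V/Q = 30.699 h.
C(t) = C_in + (C₀ − C_in) e^(−t/τ). Set C = 2.31 and solve for t:
e^(−t/τ) = (C − C_in)/(C₀ − C_in) = (2.31 − 2.53)/(0.349 − 2.53) = 0.10087
t = −τ ln(…) = 30.699 × 2.2939 = 70.420 h.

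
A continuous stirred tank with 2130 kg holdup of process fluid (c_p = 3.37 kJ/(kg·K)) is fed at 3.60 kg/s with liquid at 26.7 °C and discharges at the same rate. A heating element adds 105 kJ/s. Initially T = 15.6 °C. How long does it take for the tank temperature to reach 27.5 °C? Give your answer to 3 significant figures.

M c_p dT/dt = ṁ c_p (T_in − T) + Q̇.
τ = M/ṁ = 591.67 s; T_ss = T_in + Q̇/(ṁ c_p) = 35.355 °C.
T(t) = T_ss + (T₀ − T_ss) e^(−t/τ). Set T = 27.5:
e^(−t/τ) = (27.5 − 35.355)/(15.6 − 35.355) = 0.39761
t = −591.67 · ln(0.39761) = 545.68 s.

546 s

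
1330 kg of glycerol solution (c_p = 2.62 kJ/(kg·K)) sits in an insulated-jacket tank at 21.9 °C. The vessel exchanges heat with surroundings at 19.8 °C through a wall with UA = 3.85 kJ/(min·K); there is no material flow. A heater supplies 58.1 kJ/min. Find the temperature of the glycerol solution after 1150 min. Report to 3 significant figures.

Heat balance on the well-mixed liquid: M c_p dT/dt = −UA(T − T_amb) + Q̇.
dT/dt = (T_ss − T)/τ with T_ss = T_amb + Q̇/UA = 19.8 + 58.1/3.85 = 34.891 °C, τ = M c_p/UA = 1330·2.62/3.85 = 905.09 min.
Integrating: T(t) = T_ss + (T₀ − T_ss) e^(−t/τ).
T(1150) = 34.891 + (-12.991)·0.28067 = 31.245 °C.

31.2 °C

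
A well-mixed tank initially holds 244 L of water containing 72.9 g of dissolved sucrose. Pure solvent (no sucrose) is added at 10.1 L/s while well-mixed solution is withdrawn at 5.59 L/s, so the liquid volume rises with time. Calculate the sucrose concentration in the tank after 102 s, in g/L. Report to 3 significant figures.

0.0278 g/L

Total volume: dV/dt = Q_in − Q_out = 4.5100 L/s, so V(t) = 244 + 4.5100 t and V(102) = 704.02 L.
No sucrose enters, so dm/dt = −Q_out · (m/V).
Separate: dm/m = −Q_out dt/V(t) ⇒ ln(m/m₀) = −(Q_out/(Q_in−Q_out)) ln(V/V₀).
m = m₀ (V₀/V)^(Q_out/(Q_in−Q_out)) = 72.9 × (244/704.02)^(1.2395) = 19.603 g.
C = m/V = 19.603/704.02 = 0.027845 g/L.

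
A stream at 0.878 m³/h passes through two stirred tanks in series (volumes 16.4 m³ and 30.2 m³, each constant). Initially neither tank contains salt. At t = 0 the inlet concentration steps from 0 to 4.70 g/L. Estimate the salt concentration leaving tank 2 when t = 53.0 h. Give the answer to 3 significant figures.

Each tank obeys Vᵢ dCᵢ/dt = Q(Cᵢ₋₁ − Cᵢ), so τᵢ = Vᵢ/Q.
τ₁ = 16.4/0.878 = 18.679 h; τ₂ = 30.2/0.878 = 34.396 h.
Solving the cascade with C₁(0)=C₂(0)=0 gives C₂(t) = C_in[1 − (τ₁ e^(−t/τ₁) − τ₂ e^(−t/τ₂))/(τ₁ − τ₂)].
At t = 53.0: e^(−t/τ₁) = 0.058575, e^(−t/τ₂) = 0.21420.
C₂ = 4.70·[1 − (18.679·0.058575 − 34.396·0.21420)/(-15.718)] = 4.70·0.60086 = 2.8241 g/L.

2.82 g/L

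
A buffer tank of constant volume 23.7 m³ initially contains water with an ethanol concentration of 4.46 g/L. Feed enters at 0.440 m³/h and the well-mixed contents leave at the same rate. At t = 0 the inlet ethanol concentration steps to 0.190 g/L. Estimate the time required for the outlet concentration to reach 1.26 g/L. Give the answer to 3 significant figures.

74.5 h

Species balance: V dC/dt = Q(C_in − C) ⇒ τ = V/Q = 53.864 h.
C(t) = C_in + (C₀ − C_in) e^(−t/τ). Set C = 1.26 and solve for t:
e^(−t/τ) = (C − C_in)/(C₀ − C_in) = (1.26 − 0.190)/(4.46 − 0.190) = 0.25059
t = −τ ln(…) = 53.864 × 1.3840 = 74.545 h.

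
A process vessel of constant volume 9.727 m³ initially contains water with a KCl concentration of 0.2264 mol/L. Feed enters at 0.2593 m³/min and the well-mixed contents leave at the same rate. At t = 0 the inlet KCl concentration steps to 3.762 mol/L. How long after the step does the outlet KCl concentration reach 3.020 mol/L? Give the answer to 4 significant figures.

58.57 min

Accumulation = in − out for the solute gives V dC/dt = Q(C_in − C), so τ = V/Q = 37.5125 min.
C(t) = C_in + (C₀ − C_in) e^(−t/τ). Set C = 3.020 and solve for t:
e^(−t/τ) = (C − C_in)/(C₀ − C_in) = (3.020 − 3.762)/(0.2264 − 3.762) = 0.209865
t = −τ ln(…) = 37.5125 × 1.56129 = 58.5679 min.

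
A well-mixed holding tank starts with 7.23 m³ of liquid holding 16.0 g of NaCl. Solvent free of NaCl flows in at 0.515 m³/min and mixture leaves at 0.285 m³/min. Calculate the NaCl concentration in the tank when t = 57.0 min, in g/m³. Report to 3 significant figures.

Let m(t) be the amount of NaCl. Volume: V(t) = V₀ + (Q_in − Q_out) t = 7.23 + 0.23000 t; V(57.0) = 20.340 m³.
No NaCl enters, so dm/dt = −Q_out · (m/V).
dm/m = −Q_out dt/(V₀ + 0.23000 t); integrating gives ln(m/m₀) = −(Q_out/(Q_in−Q_out)) ln(V/V₀).
m = m₀ (V₀/V)^(Q_out/(Q_in−Q_out)) = 16.0 × (7.23/20.340)^(1.2391) = 4.4411 g.
C = m/V = 4.4411/20.340 = 0.21834 g/m³.

0.218 g/m³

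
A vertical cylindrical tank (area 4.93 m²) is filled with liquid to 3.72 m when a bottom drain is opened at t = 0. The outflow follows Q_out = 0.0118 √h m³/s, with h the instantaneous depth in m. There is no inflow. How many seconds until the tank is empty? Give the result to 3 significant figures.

1610 s

A dh/dt = −Q_out = −0.0118 √h.
This is separable: 2 d(√h)/dt = −0.0118/A, so √h = √h₀ − (0.0118/(2A)) t.
Tank is empty when √h = 0: t_empty = 2A√h₀/0.0118.
t_empty = 2·4.93·√3.72/0.0118 = 9.8600·1.9287/0.0118 = 1611.6 s.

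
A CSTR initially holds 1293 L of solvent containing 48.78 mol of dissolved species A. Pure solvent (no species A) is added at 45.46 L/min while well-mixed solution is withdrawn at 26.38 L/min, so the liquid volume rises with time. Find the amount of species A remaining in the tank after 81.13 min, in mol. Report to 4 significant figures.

Let m(t) be the amount of species A. Volume: V(t) = V₀ + (Q_in − Q_out) t = 1293 + 19.0800 t; V(81.13) = 2840.96 L.
No species A enters, so dm/dt = −Q_out · (m/V).
dm/m = −Q_out dt/(V₀ + 19.0800 t); integrating gives ln(m/m₀) = −(Q_out/(Q_in−Q_out)) ln(V/V₀).
m = m₀ (V₀/V)^(Q_out/(Q_in−Q_out)) = 48.78 × (1293/2840.96)^(1.38260) = 16.4277 mol.

16.43 mol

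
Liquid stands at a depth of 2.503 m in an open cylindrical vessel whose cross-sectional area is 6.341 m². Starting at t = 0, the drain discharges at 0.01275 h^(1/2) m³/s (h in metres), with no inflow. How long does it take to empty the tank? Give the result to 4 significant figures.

1574 s

A dh/dt = −Q_out = −0.01275 √h.
∫ h^(−1/2) dh = −(0.01275/A) ∫ dt, giving 2√h = 2√h₀ − (0.01275/A) t.
Tank is empty when √h = 0: t_empty = 2A√h₀/0.01275.
t_empty = 2·6.341·√2.503/0.01275 = 12.6820·1.58209/0.01275 = 1573.65 s.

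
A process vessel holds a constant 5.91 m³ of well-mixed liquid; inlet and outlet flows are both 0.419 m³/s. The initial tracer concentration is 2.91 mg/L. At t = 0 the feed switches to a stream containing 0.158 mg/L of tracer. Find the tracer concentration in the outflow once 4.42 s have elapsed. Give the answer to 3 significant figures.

Unsteady species balance (constant V, well mixed): V dC/dt = Q(C_in − C).
Rewrite as dC/dt + C/τ = C_in/τ, τ = V/Q = 14.105 s.
C approaches C_in exponentially: C(t) = C_in + (C₀ − C_in) e^(−t/τ).
C(4.42) = 0.158 + (2.91 − 0.158)·e^(−4.42/14.105) = 0.158 + (2.7520)·0.73098 = 2.1697 mg/L.

2.17 mg/L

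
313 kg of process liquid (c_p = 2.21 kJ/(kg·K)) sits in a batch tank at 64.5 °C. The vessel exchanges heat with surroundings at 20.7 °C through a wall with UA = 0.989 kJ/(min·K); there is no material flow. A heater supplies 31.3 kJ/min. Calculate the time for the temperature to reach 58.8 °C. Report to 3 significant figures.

443 min

Lumped-capacitance energy balance: M c_p dT/dt = UA(T_amb − T) + Q̇.
τ = M c_p/UA = 699.42 min; T_ss = T_amb + Q̇/UA = 20.7 + 31.3/0.989 = 52.348 °C.
T(t) = T_ss + (T₀ − T_ss)e^(−t/τ); set T = 58.8:
t = −τ ln[(T − T_ss)/(T₀ − T_ss)] = −699.42 · ln(0.53094) = 442.81 min.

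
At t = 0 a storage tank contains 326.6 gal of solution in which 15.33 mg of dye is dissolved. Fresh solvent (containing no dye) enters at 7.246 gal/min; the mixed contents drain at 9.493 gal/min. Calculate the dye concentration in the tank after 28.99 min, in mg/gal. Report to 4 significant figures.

0.02291 mg/gal

Let m(t) be the amount of dye. Volume: V(t) = V₀ + (Q_in − Q_out) t = 326.6 − 2.24700 t; V(28.99) = 261.459 gal.
Species balance (pure solvent in): dm/dt = −Q_out · m/V(t).
Separate: dm/m = −Q_out dt/V(t) ⇒ ln(m/m₀) = −(Q_out/(Q_in−Q_out)) ln(V/V₀).
m = m₀ (V₀/V)^(Q_out/(Q_in−Q_out)) = 15.33 × (326.6/261.459)^(-4.22474) = 5.98938 mg.
C = m/V = 5.98938/261.459 = 0.0229075 mg/gal.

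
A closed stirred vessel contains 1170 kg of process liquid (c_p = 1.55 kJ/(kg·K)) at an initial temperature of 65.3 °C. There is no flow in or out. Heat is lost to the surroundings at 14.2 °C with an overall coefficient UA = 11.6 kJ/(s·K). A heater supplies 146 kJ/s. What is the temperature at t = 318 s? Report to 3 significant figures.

31.8 °C

Lumped-capacitance energy balance: M c_p dT/dt = UA(T_amb − T) + Q̇.
dT/dt = (T_ss − T)/τ with T_ss = T_amb + Q̇/UA = 14.2 + 146/11.6 = 26.786 °C, τ = M c_p/UA = 1170·1.55/11.6 = 156.34 s.
This is linear first-order; T(t) = T_ss + (T₀ − T_ss) e^(−t/τ).
T(318) = 26.786 + (38.514)·0.13080 = 31.824 °C.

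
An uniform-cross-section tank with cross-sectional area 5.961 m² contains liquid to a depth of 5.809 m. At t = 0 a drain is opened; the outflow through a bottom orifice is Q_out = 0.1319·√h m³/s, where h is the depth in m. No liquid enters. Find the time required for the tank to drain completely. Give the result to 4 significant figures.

A dh/dt = −Q_out = −0.1319 √h.
This is separable: 2 d(√h)/dt = −0.1319/A, so √h = √h₀ − (0.1319/(2A)) t.
Set h = 0: 2√h₀ = (0.1319/A) t_empty ⇒ t_empty = 2A√h₀/0.1319.
t_empty = 2·5.961·√5.809/0.1319 = 11.9220·2.41019/0.1319 = 217.849 s.

217.8 s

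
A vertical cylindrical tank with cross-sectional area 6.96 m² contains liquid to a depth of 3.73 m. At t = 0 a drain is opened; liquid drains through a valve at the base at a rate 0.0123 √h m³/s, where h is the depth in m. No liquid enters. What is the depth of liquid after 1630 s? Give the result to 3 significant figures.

With no inflow, A dh/dt = −0.0123 √h.
Separate and integrate: 2(√h − √h₀) = −(0.0123/A) t.
√h = √3.73 − 0.0123·1630/(2·6.96) = 1.9313 − 1.4403 = 0.49102.
h = 0.49102² = 0.24110 m.

0.241 m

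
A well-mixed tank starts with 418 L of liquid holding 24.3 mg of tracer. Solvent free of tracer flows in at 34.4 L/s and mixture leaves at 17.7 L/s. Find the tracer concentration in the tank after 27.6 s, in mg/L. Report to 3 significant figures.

0.0126 mg/L

Let m(t) be the amount of tracer. Volume: V(t) = V₀ + (Q_in − Q_out) t = 418 + 16.700 t; V(27.6) = 878.92 L.
No tracer enters, so dm/dt = −Q_out · (m/V).
dm/m = −Q_out dt/(V₀ + 16.700 t); integrating gives ln(m/m₀) = −(Q_out/(Q_in−Q_out)) ln(V/V₀).
m = m₀ (V₀/V)^(Q_out/(Q_in−Q_out)) = 24.3 × (418/878.92)^(1.0599) = 11.054 mg.
C = m/V = 11.054/878.92 = 0.012576 mg/L.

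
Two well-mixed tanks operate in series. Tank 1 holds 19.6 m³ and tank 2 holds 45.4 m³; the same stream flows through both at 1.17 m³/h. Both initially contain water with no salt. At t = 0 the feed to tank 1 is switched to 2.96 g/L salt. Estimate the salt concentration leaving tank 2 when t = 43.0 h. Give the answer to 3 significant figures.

1.41 g/L

Each tank obeys Vᵢ dCᵢ/dt = Q(Cᵢ₋₁ − Cᵢ), so τᵢ = Vᵢ/Q.
τ₁ = 19.6/1.17 = 16.752 h; τ₂ = 45.4/1.17 = 38.803 h.
Tank 1: C₁ = C_in(1 − e^(−t/τ₁)). Tank 2 (τ₁ ≠ τ₂): C₂ = C_in[1 − (τ₁ e^(−t/τ₁) − τ₂ e^(−t/τ₂))/(τ₁ − τ₂)].
At t = 43.0: e^(−t/τ₁) = 0.076778, e^(−t/τ₂) = 0.33017.
C₂ = 2.96·[1 − (16.752·0.076778 − 38.803·0.33017)/(-22.051)] = 2.96·0.47733 = 1.4129 g/L.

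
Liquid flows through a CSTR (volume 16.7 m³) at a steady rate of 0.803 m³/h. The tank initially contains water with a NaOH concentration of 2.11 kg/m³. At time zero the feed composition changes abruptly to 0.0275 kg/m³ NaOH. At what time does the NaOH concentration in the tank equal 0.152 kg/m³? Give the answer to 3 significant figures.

58.6 h

Species balance: V dC/dt = Q(C_in − C) ⇒ τ = V/Q = 20.797 h.
C(t) = C_in + (C₀ − C_in) e^(−t/τ). Set C = 0.152 and solve for t:
e^(−t/τ) = (C − C_in)/(C₀ − C_in) = (0.152 − 0.0275)/(2.11 − 0.0275) = 0.059784
t = −τ ln(…) = 20.797 × 2.8170 = 58.586 h.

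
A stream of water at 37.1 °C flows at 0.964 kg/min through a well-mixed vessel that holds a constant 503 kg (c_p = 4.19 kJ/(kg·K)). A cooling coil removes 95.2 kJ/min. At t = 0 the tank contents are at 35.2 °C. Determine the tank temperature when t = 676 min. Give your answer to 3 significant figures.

Heat balance on the well-mixed liquid: M c_p dT/dt = ṁ c_p (T_in − T) − 95.2.
Rearrange: dT/dt = (T_ss − T)/τ with τ = M/ṁ = 521.78 min and T_ss = T_in − Q̇/(ṁ c_p) = 13.531 °C.
Solution: T(t) = T_ss + (T₀ − T_ss) e^(−t/τ).
T(676) = 13.531 + (21.669)·e^(−676/521.78) = 13.531 + (21.669)·0.27375 = 19.463 °C.

19.5 °C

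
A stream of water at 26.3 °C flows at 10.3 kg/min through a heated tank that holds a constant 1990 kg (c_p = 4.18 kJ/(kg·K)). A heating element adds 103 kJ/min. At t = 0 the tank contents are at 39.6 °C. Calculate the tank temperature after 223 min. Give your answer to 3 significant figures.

M c_p dT/dt = ṁ c_p (T_in − T) + Q̇.
Rearrange: dT/dt = (T_ss − T)/τ with τ = M/ṁ = 193.20 min and T_ss = T_in + Q̇/(ṁ c_p) = 28.692 °C.
This is linear first-order; T(t) = T_ss + (T₀ − T_ss) e^(−t/τ).
T(223) = 28.692 + (10.908)·e^(−223/193.20) = 28.692 + (10.908)·0.31530 = 32.132 °C.

32.1 °C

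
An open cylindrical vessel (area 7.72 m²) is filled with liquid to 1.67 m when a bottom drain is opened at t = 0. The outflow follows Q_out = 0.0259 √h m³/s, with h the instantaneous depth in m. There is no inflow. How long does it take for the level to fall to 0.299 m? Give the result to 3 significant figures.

444 s

Unsteady balance on liquid volume: A dh/dt = −0.0259 √h.
This is separable: 2 d(√h)/dt = −0.0259/A, so √h = √h₀ − (0.0259/(2A)) t.
t = 2A(√h₀ − √h)/0.0259 = 2·7.72·(√1.67 − √0.299)/0.0259
  = 15.440 × (1.2923 − 0.54681) / 0.0259 = 444.41 s.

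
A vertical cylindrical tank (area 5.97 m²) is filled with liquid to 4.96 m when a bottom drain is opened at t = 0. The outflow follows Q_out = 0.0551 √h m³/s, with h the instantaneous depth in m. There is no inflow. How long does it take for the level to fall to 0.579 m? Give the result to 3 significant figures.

318 s

A dh/dt = −Q_out = −0.0551 √h.
Separate and integrate: 2(√h − √h₀) = −(0.0551/A) t.
t = 2A(√h₀ − √h)/0.0551 = 2·5.97·(√4.96 − √0.579)/0.0551
  = 11.940 × (2.2271 − 0.76092) / 0.0551 = 317.72 s.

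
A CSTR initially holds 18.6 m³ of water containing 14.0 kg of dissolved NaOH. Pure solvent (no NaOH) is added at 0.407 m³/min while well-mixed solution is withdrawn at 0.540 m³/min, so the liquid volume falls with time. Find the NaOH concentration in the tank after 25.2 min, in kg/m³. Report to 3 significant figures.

Let m(t) be the amount of NaOH. Volume: V(t) = V₀ + (Q_in − Q_out) t = 18.6 − 0.13300 t; V(25.2) = 15.248 m³.
No NaOH enters, so dm/dt = −Q_out · (m/V).
Separate: dm/m = −Q_out dt/V(t) ⇒ ln(m/m₀) = −(Q_out/(Q_in−Q_out)) ln(V/V₀).
m = m₀ (V₀/V)^(Q_out/(Q_in−Q_out)) = 14.0 × (18.6/15.248)^(-4.0602) = 6.2486 kg.
C = m/V = 6.2486/15.248 = 0.40979 kg/m³.

0.410 kg/m³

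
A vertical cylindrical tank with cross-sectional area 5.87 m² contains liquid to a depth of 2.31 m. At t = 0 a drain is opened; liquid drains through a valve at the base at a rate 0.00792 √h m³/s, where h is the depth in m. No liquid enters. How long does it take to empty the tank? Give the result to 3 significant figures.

2250 s

A dh/dt = −Q_out = −0.00792 √h.
This is separable: 2 d(√h)/dt = −0.00792/A, so √h = √h₀ − (0.00792/(2A)) t.
Set h = 0: 2√h₀ = (0.00792/A) t_empty ⇒ t_empty = 2A√h₀/0.00792.
t_empty = 2·5.87·√2.31/0.00792 = 11.740·1.5199/0.00792 = 2252.9 s.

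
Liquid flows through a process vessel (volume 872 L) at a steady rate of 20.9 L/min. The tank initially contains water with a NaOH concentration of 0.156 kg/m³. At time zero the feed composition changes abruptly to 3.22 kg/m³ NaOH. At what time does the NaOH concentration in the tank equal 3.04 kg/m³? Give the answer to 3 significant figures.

118 min

Species balance: V dC/dt = Q(C_in − C) ⇒ τ = V/Q = 41.722 min.
C(t) = C_in + (C₀ − C_in) e^(−t/τ). Set C = 3.04 and solve for t:
e^(−t/τ) = (C − C_in)/(C₀ − C_in) = (3.04 − 3.22)/(0.156 − 3.22) = 0.058747
t = −τ ln(…) = 41.722 × 2.8345 = 118.26 min.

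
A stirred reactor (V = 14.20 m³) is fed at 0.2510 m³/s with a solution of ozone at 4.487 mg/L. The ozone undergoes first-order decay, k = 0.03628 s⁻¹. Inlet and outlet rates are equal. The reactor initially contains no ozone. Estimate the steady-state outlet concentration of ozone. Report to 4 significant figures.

1.470 mg/L

Accumulation = in − out − consumed: V dC/dt = Q C_in − Q C − k V C.
Steady state (dC/dt = 0): C_ss = Q C_in/(Q + kV) = C_in/(1 + kV/Q).
C_ss = 0.2510·4.487/(0.2510 + 0.03628·14.20) = 1.12624/0.766176 = 1.46995 mg/L.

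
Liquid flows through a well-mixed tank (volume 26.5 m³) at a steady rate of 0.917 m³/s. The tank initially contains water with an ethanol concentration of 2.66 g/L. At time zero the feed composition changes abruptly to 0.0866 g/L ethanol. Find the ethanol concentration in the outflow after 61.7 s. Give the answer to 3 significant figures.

0.391 g/L

Unsteady species balance (constant V, well mixed): V dC/dt = Q(C_in − C).
Rewrite as dC/dt + C/τ = C_in/τ, τ = V/Q = 28.899 s.
Integrating: C(t) = C_in + (C₀ − C_in) e^(−t/τ).
C(61.7) = 0.0866 + (2.66 − 0.0866)·e^(−61.7/28.899) = 0.0866 + (2.5734)·0.11824 = 0.39087 g/L.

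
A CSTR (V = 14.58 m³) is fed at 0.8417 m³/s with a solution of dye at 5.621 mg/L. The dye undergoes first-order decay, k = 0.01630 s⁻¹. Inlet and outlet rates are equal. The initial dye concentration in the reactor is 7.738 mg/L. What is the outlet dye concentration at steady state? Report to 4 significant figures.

V dC/dt = Q(C_in − C) − k V C.
At steady state: 0 = Q C_in − (Q + kV) C_ss, so C_ss = Q C_in/(Q + kV).
C_ss = 0.8417·5.621/(0.8417 + 0.01630·14.58) = 4.73120/1.07935 = 4.38336 mg/L.

4.383 mg/L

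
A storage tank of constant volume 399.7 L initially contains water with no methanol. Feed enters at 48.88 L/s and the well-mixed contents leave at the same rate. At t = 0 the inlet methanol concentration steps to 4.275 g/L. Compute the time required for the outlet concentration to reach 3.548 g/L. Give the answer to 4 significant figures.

14.49 s

Species balance on the tank: V dC/dt = Q(C_in − C), so τ = V/Q = 8.17717 s.
C(t) = C_in + (C₀ − C_in) e^(−t/τ). Set C = 3.548 and solve for t:
e^(−t/τ) = (C − C_in)/(C₀ − C_in) = (3.548 − 4.275)/(0 − 4.275) = 0.170058
t = −τ ln(…) = 8.17717 × 1.77161 = 14.4868 s.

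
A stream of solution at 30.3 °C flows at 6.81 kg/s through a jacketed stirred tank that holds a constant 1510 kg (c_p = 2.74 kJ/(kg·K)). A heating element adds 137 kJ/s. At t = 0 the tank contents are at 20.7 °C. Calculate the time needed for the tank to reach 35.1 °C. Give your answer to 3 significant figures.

M c_p dT/dt = ṁ c_p (T_in − T) + Q̇.
τ = M/ṁ = 221.73 s; T_ss = T_in + Q̇/(ṁ c_p) = 37.642 °C.
T(t) = T_ss + (T₀ − T_ss) e^(−t/τ). Set T = 35.1:
e^(−t/τ) = (35.1 − 37.642)/(20.7 − 37.642) = 0.15005
t = −221.73 · ln(0.15005) = 420.58 s.

421 s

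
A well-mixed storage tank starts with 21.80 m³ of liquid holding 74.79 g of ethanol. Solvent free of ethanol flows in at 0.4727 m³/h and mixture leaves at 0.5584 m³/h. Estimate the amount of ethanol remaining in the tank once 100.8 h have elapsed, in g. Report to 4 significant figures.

Total volume: dV/dt = Q_in − Q_out = -0.0857000 m³/h, so V(t) = 21.80 − 0.0857000 t and V(100.8) = 13.1614 m³.
Solute balance: dm/dt = 0 − Q_out C = −Q_out m/V(t).
Separate: dm/m = −Q_out dt/V(t) ⇒ ln(m/m₀) = −(Q_out/(Q_in−Q_out)) ln(V/V₀).
m = m₀ (V₀/V)^(Q_out/(Q_in−Q_out)) = 74.79 × (21.80/13.1614)^(-6.51575) = 2.79188 g.

2.792 g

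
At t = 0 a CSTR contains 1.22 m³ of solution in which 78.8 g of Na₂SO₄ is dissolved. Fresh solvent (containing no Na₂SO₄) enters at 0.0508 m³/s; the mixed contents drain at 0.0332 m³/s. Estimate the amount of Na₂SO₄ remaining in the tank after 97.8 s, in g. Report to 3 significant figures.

15.0 g

Let m(t) be the amount of Na₂SO₄. Volume: V(t) = V₀ + (Q_in − Q_out) t = 1.22 + 0.017600 t; V(97.8) = 2.9413 m³.
No Na₂SO₄ enters, so dm/dt = −Q_out · (m/V).
Separate: dm/m = −Q_out dt/V(t) ⇒ ln(m/m₀) = −(Q_out/(Q_in−Q_out)) ln(V/V₀).
m = m₀ (V₀/V)^(Q_out/(Q_in−Q_out)) = 78.8 × (1.22/2.9413)^(1.8864) = 14.983 g.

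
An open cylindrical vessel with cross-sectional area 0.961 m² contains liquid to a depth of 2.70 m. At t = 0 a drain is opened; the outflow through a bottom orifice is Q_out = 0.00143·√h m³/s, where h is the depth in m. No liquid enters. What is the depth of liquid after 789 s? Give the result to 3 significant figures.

Unsteady balance on liquid volume: A dh/dt = −0.00143 √h.
Separate and integrate: 2(√h − √h₀) = −(0.00143/A) t.
√h = √2.70 − 0.00143·789/(2·0.961) = 1.6432 − 0.58703 = 1.0561.
h = 1.0561² = 1.1154 m.

1.12 m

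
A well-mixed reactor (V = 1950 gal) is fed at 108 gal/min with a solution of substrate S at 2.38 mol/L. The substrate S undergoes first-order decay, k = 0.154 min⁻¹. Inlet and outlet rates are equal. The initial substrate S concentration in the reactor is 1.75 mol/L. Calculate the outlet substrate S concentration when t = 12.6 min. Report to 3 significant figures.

0.710 mol/L

Accumulation = in − out − consumed: V dC/dt = Q C_in − Q C − k V C.
dC/dt = (Q/V) C_in − (Q/V + k) C; effective rate a = Q/V + k = 0.055385 + 0.154 = 0.20938 min⁻¹.
C_ss = Q C_in/(Q + kV) = 0.62954 mol/L; C(t) = C_ss + (C₀ − C_ss) e^(−a t).
C(12.6) = 0.62954 + (1.1205)·e^(−0.20938·12.6) = 0.62954 + (1.1205)·0.071487 = 0.70964 mol/L.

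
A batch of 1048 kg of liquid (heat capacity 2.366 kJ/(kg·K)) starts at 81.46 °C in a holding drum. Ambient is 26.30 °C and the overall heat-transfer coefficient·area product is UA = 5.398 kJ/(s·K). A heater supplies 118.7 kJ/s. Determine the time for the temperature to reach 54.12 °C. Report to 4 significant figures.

Heat balance on the well-mixed liquid: M c_p dT/dt = −UA(T − T_amb) + Q̇.
τ = M c_p/UA = 459.349 s; T_ss = T_amb + Q̇/UA = 26.30 + 118.7/5.398 = 48.2896 °C.
T(t) = T_ss + (T₀ − T_ss)e^(−t/τ); set T = 54.12:
t = −τ ln[(T − T_ss)/(T₀ − T_ss)] = −459.349 · ln(0.175771) = 798.614 s.

798.6 s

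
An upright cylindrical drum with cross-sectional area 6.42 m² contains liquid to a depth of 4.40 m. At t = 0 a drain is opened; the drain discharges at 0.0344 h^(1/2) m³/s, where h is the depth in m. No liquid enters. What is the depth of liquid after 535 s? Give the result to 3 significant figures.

Unsteady balance on liquid volume: A dh/dt = −0.0344 √h.
This is separable: 2 d(√h)/dt = −0.0344/A, so √h = √h₀ − (0.0344/(2A)) t.
√h = √4.40 − 0.0344·535/(2·6.42) = 2.0976 − 1.4333 = 0.66428.
h = 0.66428² = 0.44127 m.

0.441 m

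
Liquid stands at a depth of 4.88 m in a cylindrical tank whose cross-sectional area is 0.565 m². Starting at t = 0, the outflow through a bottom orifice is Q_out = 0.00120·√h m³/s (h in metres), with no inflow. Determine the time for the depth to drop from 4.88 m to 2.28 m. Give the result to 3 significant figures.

658 s

With no inflow, A dh/dt = −0.00120 √h.
Separate and integrate: 2(√h − √h₀) = −(0.00120/A) t.
t = 2A(√h₀ − √h)/0.00120 = 2·0.565·(√4.88 − √2.28)/0.00120
  = 1.1300 × (2.2091 − 1.5100) / 0.00120 = 658.32 s.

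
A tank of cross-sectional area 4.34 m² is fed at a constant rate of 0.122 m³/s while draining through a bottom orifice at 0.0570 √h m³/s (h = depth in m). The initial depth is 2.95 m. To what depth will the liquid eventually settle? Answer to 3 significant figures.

A dh/dt = Q_in − 0.0570 √h. Steady state requires inflow = outflow:
Q_in = 0.0570 √h_ss ⇒ √h_ss = 0.122/0.0570 = 2.1404.
h_ss = 2.1404² = 4.5811 m. (Since h₀ = 2.95 m < h_ss, the level will rise toward this value.)

4.58 m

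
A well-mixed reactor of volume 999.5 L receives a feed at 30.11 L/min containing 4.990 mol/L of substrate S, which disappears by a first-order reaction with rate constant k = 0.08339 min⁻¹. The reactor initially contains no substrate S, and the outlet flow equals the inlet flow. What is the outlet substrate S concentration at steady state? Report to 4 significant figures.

Accumulation = in − out − consumed: V dC/dt = Q C_in − Q C − k V C.
Steady state (dC/dt = 0): C_ss = Q C_in/(Q + kV) = C_in/(1 + kV/Q).
C_ss = 30.11·4.990/(30.11 + 0.08339·999.5) = 150.249/113.458 = 1.32427 mol/L.

1.324 mol/L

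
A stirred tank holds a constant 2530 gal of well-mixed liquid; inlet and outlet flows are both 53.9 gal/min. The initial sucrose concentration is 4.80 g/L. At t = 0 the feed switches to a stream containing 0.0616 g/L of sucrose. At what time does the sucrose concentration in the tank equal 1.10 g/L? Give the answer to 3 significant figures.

71.3 min

Species balance: V dC/dt = Q(C_in − C) ⇒ τ = V/Q = 46.939 min.
C(t) = C_in + (C₀ − C_in) e^(−t/τ). Set C = 1.10 and solve for t:
e^(−t/τ) = (C − C_in)/(C₀ − C_in) = (1.10 − 0.0616)/(4.80 − 0.0616) = 0.21915
t = −τ ln(…) = 46.939 × 1.5180 = 71.254 min.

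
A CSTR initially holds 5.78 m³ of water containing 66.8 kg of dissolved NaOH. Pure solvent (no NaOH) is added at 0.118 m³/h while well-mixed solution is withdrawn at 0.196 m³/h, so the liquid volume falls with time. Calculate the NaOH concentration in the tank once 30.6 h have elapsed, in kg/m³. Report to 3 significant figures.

Total volume: dV/dt = Q_in − Q_out = -0.078000 m³/h, so V(t) = 5.78 − 0.078000 t and V(30.6) = 3.3932 m³.
Solute balance: dm/dt = 0 − Q_out C = −Q_out m/V(t).
Separate: dm/m = −Q_out dt/V(t) ⇒ ln(m/m₀) = −(Q_out/(Q_in−Q_out)) ln(V/V₀).
m = m₀ (V₀/V)^(Q_out/(Q_in−Q_out)) = 66.8 × (5.78/3.3932)^(-2.5128) = 17.519 kg.
C = m/V = 17.519/3.3932 = 5.1630 kg/m³.

5.16 kg/m³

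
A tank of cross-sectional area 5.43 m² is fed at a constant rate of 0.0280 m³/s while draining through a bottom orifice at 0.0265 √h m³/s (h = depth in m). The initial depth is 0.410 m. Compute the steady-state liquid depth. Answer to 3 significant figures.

1.12 m

Mass balance (ρ constant): A dh/dt = Q_in − 0.0265 √h. At steady state dh/dt = 0:
Q_in = 0.0265 √h_ss ⇒ √h_ss = 0.0280/0.0265 = 1.0566.
h_ss = 1.0566² = 1.1164 m. (Since h₀ = 0.410 m < h_ss, the level will rise toward this value.)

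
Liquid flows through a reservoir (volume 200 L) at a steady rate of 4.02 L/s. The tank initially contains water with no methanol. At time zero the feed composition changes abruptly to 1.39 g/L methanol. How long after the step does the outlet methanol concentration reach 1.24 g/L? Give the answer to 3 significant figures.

111 s

Species balance on the tank: V dC/dt = Q(C_in − C), so τ = V/Q = 49.751 s.
C(t) = C_in + (C₀ − C_in) e^(−t/τ). Set C = 1.24 and solve for t:
e^(−t/τ) = (C − C_in)/(C₀ − C_in) = (1.24 − 1.39)/(0 − 1.39) = 0.10791
t = −τ ln(…) = 49.751 × 2.2264 = 110.77 s.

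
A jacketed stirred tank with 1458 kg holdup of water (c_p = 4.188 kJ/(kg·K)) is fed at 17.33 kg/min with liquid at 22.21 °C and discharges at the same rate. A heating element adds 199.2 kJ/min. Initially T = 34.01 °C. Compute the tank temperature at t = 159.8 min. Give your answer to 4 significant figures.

M c_p dT/dt = ṁ c_p (T_in − T) + Q̇.
Rearrange: dT/dt = (T_ss − T)/τ with τ = M/ṁ = 84.1316 min and T_ss = T_in + Q̇/(ṁ c_p) = 24.9546 °C.
Solution: T(t) = T_ss + (T₀ − T_ss) e^(−t/τ).
T(159.8) = 24.9546 + (9.05537)·e^(−159.8/84.1316) = 24.9546 + (9.05537)·0.149657 = 26.3098 °C.

26.31 °C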